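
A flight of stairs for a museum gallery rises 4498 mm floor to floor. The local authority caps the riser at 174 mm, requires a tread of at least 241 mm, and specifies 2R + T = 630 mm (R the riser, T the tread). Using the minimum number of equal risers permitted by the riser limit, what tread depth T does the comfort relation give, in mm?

At most 174 each: 4498/174 = 25.85, giving 26 risers.
R = 4498 ÷ 26 = 173 mm.
T = 630 − 2·173 = 284 mm, which satisfies the 241 mm minimum.

284 mm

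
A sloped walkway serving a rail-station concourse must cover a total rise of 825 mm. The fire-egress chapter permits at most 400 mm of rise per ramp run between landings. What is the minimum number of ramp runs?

⌈825/400⌉ = 3 ramp runs.

3 runs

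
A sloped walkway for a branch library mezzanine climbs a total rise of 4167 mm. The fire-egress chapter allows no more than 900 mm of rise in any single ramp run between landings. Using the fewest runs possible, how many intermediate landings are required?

⌈4167/900⌉ = 5 ramp runs.
5 runs are separated by 4 intermediate landings.

4 intermediate landings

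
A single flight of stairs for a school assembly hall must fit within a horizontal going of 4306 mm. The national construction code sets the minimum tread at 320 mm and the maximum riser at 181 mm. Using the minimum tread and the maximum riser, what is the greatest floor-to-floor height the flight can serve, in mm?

4306 / 320 = 13.46, so 13 treads fit.
Risers = treads + 1 = 14.
Maximum height = 14 × 181 = 2534 mm.

2534 mm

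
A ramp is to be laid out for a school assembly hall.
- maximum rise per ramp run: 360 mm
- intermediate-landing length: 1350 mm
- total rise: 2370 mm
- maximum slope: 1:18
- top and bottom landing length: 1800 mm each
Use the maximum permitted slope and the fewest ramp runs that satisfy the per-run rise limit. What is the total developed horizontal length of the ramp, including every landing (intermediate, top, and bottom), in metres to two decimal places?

⌈2370/360⌉ = 7 ramp runs. That means 6 intermediate landings.
Horizontal run for 2370 mm of rise at 1:18 is 2370 × 18 = 42660 mm.
6 intermediate landings contribute 6 × 1350 = 8100 mm.
Top and bottom landings: 2 × 1800 = 3600 mm.
Total = 42660 + 8100 + 3600 = 54360 mm.
= 54.36 m.

54.36 m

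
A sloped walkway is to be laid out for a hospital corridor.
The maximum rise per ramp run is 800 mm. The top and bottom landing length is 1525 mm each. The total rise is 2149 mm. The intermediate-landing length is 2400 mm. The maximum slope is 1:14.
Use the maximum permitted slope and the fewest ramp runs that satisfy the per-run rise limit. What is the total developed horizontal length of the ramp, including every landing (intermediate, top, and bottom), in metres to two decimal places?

2149 / 800 = 2.686 → round up to 3 ramp runs. That means 2 intermediate landings.
Horizontal run for 2149 mm of rise at 1:14 is 2149 × 14 = 30086 mm.
2 intermediate landings contribute 2 × 2400 = 4800 mm.
Top and bottom landings: 2 × 1525 = 3050 mm.
Total = 30086 + 4800 + 3050 = 37936 mm.
= 37.94 m.

37.94 m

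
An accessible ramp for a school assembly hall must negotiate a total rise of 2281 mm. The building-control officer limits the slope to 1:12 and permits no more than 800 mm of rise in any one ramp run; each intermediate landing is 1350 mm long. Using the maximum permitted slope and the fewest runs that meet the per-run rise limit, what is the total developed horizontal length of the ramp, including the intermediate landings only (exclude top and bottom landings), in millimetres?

At most 800 each: 2281/800 = 2.85, giving 3 ramp runs. That means 2 intermediate landings.
Horizontal run for 2281 mm of rise at 1:12 is 2281 × 12 = 27372 mm.
Intermediate landings: 2 × 1350 = 2700 mm.
Total developed length = 27372 + 2700 = 30072 mm.

30072 mm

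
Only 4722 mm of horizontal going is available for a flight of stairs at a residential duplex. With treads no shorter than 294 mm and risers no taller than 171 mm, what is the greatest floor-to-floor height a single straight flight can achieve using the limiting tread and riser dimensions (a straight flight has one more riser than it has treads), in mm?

2907 mm

Treads that fit: ⌊4722 / 294⌋ = 16.
Risers = treads + 1 = 17.
Maximum height = 17 × 171 = 2907 mm.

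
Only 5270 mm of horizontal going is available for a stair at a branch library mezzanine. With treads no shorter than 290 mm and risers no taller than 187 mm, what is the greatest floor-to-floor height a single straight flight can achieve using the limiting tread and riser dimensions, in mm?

5270 / 290 = 18.17, so 18 treads fit.
Risers = treads + 1 = 19.
Maximum height = 19 × 187 = 3553 mm.

3553 mm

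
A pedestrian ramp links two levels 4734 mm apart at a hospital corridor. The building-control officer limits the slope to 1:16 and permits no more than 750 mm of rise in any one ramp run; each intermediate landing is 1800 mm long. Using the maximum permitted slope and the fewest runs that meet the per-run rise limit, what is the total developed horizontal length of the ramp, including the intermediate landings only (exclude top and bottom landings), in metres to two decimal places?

86.54 m

At most 750 each: 4734/750 = 6.31, giving 7 ramp runs. That means 6 intermediate landings.
Horizontal run for 4734 mm of rise at 1:16 is 4734 × 16 = 75744 mm.
6 intermediate landings contribute 6 × 1800 = 10800 mm.
Developed length = 75744 + 10800 = 86544 mm.
= 86.54 m.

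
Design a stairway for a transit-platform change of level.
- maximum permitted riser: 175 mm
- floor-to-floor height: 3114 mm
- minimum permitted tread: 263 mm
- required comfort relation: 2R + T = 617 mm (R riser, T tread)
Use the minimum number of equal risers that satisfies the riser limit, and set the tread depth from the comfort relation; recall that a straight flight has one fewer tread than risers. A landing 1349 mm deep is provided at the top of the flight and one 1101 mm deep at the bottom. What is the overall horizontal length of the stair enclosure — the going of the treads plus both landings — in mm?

3114 / 175 = 17.794 → round up to 18 risers.
Each riser is 3114/18 = 173 mm (≤ 175 mm).
T = 617 − 2·173 = 271 mm, which satisfies the 263 mm minimum.
Treads = 18 − 1 = 17; going = 17 × 271 = 4607 mm.
Add landings: 4607 + 1349 + 1101 = 7057 mm.

7057 mm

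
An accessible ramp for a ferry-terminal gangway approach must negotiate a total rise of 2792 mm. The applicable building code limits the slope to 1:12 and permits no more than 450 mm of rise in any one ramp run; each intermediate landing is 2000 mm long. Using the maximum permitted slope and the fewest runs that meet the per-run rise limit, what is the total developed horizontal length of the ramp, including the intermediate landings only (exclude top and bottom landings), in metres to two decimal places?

2792 / 450 = 6.20, so 7 ramp runs are needed. That means 6 intermediate landings.
Horizontal run for 2792 mm of rise at 1:12 is 2792 × 12 = 33504 mm.
6 intermediate landings contribute 6 × 2000 = 12000 mm.
Total developed length = 33504 + 12000 = 45504 mm.
= 45.50 m.

45.50 m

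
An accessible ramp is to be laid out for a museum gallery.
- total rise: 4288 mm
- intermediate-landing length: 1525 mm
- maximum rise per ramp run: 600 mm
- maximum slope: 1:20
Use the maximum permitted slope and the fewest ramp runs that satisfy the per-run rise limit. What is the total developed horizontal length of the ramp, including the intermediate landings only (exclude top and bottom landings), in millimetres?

4288 / 600 = 7.147 → round up to 8 ramp runs. That means 7 intermediate landings.
Ramp run (horizontal) at 1:20: 4288 × 20 = 85760 mm.
Intermediate landings: 7 × 1525 = 10675 mm.
Total developed length = 85760 + 10675 = 96435 mm.

96435 mm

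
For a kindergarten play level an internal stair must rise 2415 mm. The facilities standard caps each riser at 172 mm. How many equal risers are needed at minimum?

⌈2415/172⌉ = 15 risers.

15 risers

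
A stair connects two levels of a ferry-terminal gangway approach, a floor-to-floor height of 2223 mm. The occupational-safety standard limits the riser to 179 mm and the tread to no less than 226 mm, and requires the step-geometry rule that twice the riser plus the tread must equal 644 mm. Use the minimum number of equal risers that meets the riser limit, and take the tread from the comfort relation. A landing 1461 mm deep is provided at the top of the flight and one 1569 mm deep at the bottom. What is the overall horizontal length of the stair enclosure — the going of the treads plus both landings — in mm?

6654 mm

At most 179 each: 2223/179 = 12.42, giving 13 risers.
Riser R = 2223 / 13 = 171 mm, within the 179 mm limit.
T = 644 − 2·171 = 302 mm, which satisfies the 226 mm minimum.
13 risers give 12 treads; going = 12 × 302 = 3624 mm.
Add landings: 3624 + 1461 + 1569 = 6654 mm.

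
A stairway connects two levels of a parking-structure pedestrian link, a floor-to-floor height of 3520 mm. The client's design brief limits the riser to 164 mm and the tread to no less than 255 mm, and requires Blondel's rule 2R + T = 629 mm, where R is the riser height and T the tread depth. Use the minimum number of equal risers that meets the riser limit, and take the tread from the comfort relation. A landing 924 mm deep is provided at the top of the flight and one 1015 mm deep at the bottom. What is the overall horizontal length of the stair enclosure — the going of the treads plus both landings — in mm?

8428 mm

At most 164 each: 3520/164 = 21.46, giving 22 risers.
Each riser is 3520/22 = 160 mm (≤ 164 mm).
From 2R + T = 629: T = 629 − 320 = 309 mm.
Treads = 22 − 1 = 21; going = 21 × 309 = 6489 mm.
Enclosure = 6489 + 924 + 1015 = 8428 mm.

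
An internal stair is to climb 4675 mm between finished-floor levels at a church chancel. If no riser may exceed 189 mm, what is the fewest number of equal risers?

25 risers

At most 189 each: 4675/189 = 24.74, giving 25 risers.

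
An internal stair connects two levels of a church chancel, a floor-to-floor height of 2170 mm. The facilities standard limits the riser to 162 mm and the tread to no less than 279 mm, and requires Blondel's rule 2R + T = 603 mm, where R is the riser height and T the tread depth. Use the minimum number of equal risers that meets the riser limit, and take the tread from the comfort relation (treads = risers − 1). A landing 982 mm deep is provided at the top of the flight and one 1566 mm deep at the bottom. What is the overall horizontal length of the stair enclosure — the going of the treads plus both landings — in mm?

⌈2170/162⌉ = 14 risers.
Riser R = 2170 / 14 = 155 mm, within the 162 mm limit.
T = 603 − 2·155 = 293 mm, which satisfies the 279 mm minimum.
Going = (14 − 1) × 293 = 3809 mm.
Enclosure = 3809 + 982 + 1566 = 6357 mm.

6357 mm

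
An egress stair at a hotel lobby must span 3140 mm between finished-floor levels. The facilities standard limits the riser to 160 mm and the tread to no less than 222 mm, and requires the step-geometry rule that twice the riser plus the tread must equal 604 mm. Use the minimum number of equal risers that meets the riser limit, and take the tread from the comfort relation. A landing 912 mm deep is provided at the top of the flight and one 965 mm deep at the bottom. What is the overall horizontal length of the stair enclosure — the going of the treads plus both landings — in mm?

⌈3140/160⌉ = 20 risers.
Each riser is 3140/20 = 157 mm (≤ 160 mm).
From 2R + T = 604: T = 604 − 314 = 290 mm.
20 risers give 19 treads; going = 19 × 290 = 5510 mm.
Enclosure = 5510 + 912 + 965 = 7387 mm.

7387 mm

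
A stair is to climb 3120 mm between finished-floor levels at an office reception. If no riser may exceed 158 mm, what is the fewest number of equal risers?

20 risers

3120 / 158 = 19.75, so 20 risers are needed.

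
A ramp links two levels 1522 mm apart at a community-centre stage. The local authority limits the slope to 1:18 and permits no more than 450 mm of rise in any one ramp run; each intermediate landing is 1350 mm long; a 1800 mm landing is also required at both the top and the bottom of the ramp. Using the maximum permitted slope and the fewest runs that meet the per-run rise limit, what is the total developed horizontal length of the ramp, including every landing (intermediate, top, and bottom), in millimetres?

35046 mm

1522 / 450 = 3.38, so 4 ramp runs are needed. That means 3 intermediate landings.
Ramp run (horizontal) at 1:18: 1522 × 18 = 27396 mm.
Intermediate landings: 3 × 1350 = 4050 mm.
Top and bottom landings: 2 × 1800 = 3600 mm.
Total = 27396 + 4050 + 3600 = 35046 mm.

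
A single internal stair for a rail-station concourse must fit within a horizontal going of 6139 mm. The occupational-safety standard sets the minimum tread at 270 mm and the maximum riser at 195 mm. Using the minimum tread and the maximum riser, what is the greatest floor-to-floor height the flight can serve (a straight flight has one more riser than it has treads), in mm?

4485 mm

6139 / 270 = 22.74, so 22 treads fit.
Risers = treads + 1 = 23.
Maximum height = 23 × 195 = 4485 mm.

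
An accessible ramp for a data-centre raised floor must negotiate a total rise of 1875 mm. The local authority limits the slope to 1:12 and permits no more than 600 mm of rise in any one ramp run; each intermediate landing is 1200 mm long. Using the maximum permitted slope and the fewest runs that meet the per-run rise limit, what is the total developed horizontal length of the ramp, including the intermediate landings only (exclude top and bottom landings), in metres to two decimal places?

26.10 m

1875 / 600 = 3.125 → round up to 4 ramp runs. That means 3 intermediate landings.
Ramp run (horizontal) at 1:12: 1875 × 12 = 22500 mm.
Intermediate landings: 3 × 1200 = 3600 mm.
Developed length = 22500 + 3600 = 26100 mm.
= 26.10 m.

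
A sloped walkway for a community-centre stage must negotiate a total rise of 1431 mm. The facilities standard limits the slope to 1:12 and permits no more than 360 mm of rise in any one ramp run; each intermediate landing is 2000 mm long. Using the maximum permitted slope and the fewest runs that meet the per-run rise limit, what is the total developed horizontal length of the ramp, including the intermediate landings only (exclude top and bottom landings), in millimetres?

23172 mm

⌈1431/360⌉ = 4 ramp runs. That means 3 intermediate landings.
Horizontal run for 1431 mm of rise at 1:12 is 1431 × 12 = 17172 mm.
Intermediate landings: 3 × 2000 = 6000 mm.
Developed length = 17172 + 6000 = 23172 mm.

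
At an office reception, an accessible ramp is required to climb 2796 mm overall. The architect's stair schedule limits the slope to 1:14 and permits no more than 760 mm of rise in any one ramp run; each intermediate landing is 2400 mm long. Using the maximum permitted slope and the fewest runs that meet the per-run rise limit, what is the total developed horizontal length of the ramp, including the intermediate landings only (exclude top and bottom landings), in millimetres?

⌈2796/760⌉ = 4 ramp runs. That means 3 intermediate landings.
Horizontal run for 2796 mm of rise at 1:14 is 2796 × 14 = 39144 mm.
Intermediate landings: 3 × 2400 = 7200 mm.
Total developed length = 39144 + 7200 = 46344 mm.

46344 mm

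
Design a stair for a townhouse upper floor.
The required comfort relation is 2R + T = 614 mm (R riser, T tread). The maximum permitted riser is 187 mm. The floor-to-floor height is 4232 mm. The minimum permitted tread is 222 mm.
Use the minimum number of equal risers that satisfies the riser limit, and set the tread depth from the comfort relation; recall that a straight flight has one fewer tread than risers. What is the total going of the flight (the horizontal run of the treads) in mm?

5412 mm

At most 187 each: 4232/187 = 22.63, giving 23 risers.
Riser R = 4232 / 23 = 184 mm, within the 187 mm limit.
T = 614 − 2·184 = 246 mm, which satisfies the 222 mm minimum.
Treads = 23 − 1 = 22; going = 22 × 246 = 5412 mm.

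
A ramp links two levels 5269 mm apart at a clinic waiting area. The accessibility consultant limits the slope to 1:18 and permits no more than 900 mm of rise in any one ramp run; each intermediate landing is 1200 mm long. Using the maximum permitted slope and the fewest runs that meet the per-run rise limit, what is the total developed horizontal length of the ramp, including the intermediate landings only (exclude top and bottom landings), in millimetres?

5269 / 900 = 5.85, so 6 ramp runs are needed. That means 5 intermediate landings.
Ramp run (horizontal) at 1:18: 5269 × 18 = 94842 mm.
5 intermediate landings contribute 5 × 1200 = 6000 mm.
Total developed length = 94842 + 6000 = 100842 mm.

100842 mm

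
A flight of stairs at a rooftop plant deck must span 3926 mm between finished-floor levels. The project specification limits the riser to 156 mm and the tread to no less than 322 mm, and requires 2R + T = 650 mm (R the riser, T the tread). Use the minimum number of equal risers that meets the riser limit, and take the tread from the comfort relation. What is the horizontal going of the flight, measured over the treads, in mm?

3926 / 156 = 25.167 → round up to 26 risers.
Each riser is 3926/26 = 151 mm (≤ 156 mm).
T = 650 − 2·151 = 348 mm, which satisfies the 322 mm minimum.
Going = (26 − 1) × 348 = 8700 mm.

8700 mm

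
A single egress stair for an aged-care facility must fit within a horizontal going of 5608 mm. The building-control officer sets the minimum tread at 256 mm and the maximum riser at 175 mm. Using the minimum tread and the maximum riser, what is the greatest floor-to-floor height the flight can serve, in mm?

3850 mm

Treads that fit: ⌊5608 / 256⌋ = 21.
Risers = treads + 1 = 22.
Maximum height = 22 × 175 = 3850 mm.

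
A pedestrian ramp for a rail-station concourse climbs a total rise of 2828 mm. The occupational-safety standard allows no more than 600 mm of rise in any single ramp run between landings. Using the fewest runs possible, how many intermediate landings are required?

4 intermediate landings

⌈2828/600⌉ = 5 ramp runs.
5 runs are separated by 4 intermediate landings.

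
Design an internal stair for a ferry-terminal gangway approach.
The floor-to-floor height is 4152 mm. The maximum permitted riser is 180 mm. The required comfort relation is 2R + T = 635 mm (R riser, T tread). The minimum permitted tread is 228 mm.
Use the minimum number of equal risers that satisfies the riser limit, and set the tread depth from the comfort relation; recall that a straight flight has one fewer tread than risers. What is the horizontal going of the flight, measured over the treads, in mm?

6647 mm

4152 / 180 = 23.067 → round up to 24 risers.
Riser R = 4152 / 24 = 173 mm, within the 180 mm limit.
Tread T = 635 − 2 × 173 = 289 mm (≥ 228 mm).
24 risers give 23 treads; going = 23 × 289 = 6647 mm.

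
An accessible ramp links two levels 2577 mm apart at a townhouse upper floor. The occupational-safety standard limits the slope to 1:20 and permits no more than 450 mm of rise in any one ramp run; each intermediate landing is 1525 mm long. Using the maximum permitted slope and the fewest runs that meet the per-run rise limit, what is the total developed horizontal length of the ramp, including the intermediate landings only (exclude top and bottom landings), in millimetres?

59165 mm

2577 / 450 = 5.73, so 6 ramp runs are needed. That means 5 intermediate landings.
Ramp run (horizontal) at 1:20: 2577 × 20 = 51540 mm.
Intermediate landings: 5 × 1525 = 7625 mm.
Total developed length = 51540 + 7625 = 59165 mm.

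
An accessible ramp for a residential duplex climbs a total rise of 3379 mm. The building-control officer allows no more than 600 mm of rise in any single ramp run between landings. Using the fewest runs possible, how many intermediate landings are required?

5 intermediate landings

At most 600 each: 3379/600 = 5.63, giving 6 ramp runs.
6 runs are separated by 5 intermediate landings.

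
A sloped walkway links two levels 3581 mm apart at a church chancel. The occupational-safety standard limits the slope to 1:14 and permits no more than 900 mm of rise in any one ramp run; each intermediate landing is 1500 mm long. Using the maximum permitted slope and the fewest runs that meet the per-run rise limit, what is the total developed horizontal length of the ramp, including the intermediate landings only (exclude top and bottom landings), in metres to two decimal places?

At most 900 each: 3581/900 = 3.98, giving 4 ramp runs. That means 3 intermediate landings.
Ramp run (horizontal) at 1:14: 3581 × 14 = 50134 mm.
3 intermediate landings contribute 3 × 1500 = 4500 mm.
Developed length = 50134 + 4500 = 54634 mm.
= 54.63 m.

54.63 m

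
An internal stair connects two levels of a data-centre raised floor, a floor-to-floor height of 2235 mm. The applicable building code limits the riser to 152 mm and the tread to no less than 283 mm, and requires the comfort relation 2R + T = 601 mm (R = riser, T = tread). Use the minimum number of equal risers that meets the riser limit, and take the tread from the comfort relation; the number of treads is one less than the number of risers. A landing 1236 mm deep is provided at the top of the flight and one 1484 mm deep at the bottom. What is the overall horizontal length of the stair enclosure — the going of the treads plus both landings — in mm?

2235 / 152 = 14.70, so 15 risers are needed.
Each riser is 2235/15 = 149 mm (≤ 152 mm).
Tread T = 601 − 2 × 149 = 303 mm (≥ 283 mm).
Treads = 15 − 1 = 14; going = 14 × 303 = 4242 mm.
Enclosure = 4242 + 1236 + 1484 = 6962 mm.

6962 mm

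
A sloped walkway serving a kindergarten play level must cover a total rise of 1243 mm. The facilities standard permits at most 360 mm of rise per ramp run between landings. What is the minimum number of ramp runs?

4 runs

1243 / 360 = 3.45, so 4 ramp runs are needed.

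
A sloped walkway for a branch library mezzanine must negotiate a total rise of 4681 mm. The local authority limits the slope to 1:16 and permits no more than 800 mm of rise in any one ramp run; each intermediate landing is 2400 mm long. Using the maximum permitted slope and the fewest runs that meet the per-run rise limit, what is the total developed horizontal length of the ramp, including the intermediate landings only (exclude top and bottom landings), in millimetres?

86896 mm

⌈4681/800⌉ = 6 ramp runs. That means 5 intermediate landings.
Horizontal run for 4681 mm of rise at 1:16 is 4681 × 16 = 74896 mm.
5 intermediate landings contribute 5 × 2400 = 12000 mm.
Total developed length = 74896 + 12000 = 86896 mm.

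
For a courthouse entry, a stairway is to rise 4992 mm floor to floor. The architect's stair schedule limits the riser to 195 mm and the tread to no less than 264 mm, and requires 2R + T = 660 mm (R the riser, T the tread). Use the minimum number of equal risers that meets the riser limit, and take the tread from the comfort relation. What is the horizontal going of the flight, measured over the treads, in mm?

4992 / 195 = 25.600 → round up to 26 risers.
Riser R = 4992 / 26 = 192 mm, within the 195 mm limit.
T = 660 − 2·192 = 276 mm, which satisfies the 264 mm minimum.
Treads = 26 − 1 = 25; going = 25 × 276 = 6900 mm.

6900 mm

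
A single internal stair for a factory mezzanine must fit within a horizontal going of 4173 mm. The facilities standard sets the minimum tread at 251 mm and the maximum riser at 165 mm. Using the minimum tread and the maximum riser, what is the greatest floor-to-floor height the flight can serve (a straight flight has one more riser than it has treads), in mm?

Treads that fit: ⌊4173 / 251⌋ = 16.
Risers = treads + 1 = 17.
Maximum height = 17 × 165 = 2805 mm.

2805 mm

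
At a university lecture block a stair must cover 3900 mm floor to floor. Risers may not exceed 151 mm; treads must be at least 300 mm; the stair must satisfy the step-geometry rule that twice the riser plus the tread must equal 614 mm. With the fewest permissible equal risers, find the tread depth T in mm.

3900 / 151 = 25.83, so 26 risers are needed.
R = 3900 ÷ 26 = 150 mm.
T = 614 − 2·150 = 314 mm, which satisfies the 300 mm minimum.

314 mm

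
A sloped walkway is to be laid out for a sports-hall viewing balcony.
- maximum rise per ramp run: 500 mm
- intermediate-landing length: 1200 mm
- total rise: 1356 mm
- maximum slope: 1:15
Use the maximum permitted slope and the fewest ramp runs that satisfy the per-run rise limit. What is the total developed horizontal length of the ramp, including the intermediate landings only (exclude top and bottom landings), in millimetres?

22740 mm

1356 / 500 = 2.71, so 3 ramp runs are needed. That means 2 intermediate landings.
Horizontal run for 1356 mm of rise at 1:15 is 1356 × 15 = 20340 mm.
2 intermediate landings contribute 2 × 1200 = 2400 mm.
Total developed length = 20340 + 2400 = 22740 mm.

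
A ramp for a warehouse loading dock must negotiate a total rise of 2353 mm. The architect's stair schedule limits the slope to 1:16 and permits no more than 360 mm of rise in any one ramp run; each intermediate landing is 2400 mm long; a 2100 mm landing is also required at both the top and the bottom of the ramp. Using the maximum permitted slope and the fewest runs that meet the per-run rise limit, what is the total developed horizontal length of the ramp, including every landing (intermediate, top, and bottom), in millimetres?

⌈2353/360⌉ = 7 ramp runs. That means 6 intermediate landings.
Horizontal run for 2353 mm of rise at 1:16 is 2353 × 16 = 37648 mm.
Intermediate landings: 6 × 2400 = 14400 mm.
Top and bottom landings: 2 × 2100 = 4200 mm.
Total = 37648 + 14400 + 4200 = 56248 mm.

56248 mm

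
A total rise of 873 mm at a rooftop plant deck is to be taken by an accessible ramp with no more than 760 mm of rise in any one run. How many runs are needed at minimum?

2 runs

873 / 760 = 1.149 → round up to 2 ramp runs.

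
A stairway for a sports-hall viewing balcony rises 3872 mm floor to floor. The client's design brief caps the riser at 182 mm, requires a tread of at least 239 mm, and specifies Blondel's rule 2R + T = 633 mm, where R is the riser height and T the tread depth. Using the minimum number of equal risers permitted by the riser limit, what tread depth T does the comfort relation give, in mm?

281 mm

3872 / 182 = 21.27, so 22 risers are needed.
Riser R = 3872 / 22 = 176 mm, within the 182 mm limit.
Tread T = 633 − 2 × 176 = 281 mm (≥ 239 mm).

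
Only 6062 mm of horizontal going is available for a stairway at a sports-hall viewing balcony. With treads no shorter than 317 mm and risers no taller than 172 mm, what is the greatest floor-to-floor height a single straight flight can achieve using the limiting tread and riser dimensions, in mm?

3440 mm

Treads that fit: ⌊6062 / 317⌋ = 19.
Risers = treads + 1 = 20.
Maximum height = 20 × 172 = 3440 mm.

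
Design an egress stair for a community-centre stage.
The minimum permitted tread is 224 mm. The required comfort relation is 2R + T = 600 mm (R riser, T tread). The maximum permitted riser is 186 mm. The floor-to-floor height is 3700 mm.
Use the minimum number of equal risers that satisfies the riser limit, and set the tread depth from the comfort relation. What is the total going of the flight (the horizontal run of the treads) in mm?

4370 mm

At most 186 each: 3700/186 = 19.89, giving 20 risers.
R = 3700 ÷ 20 = 185 mm.
From 2R + T = 600: T = 600 − 370 = 230 mm.
Going = (20 − 1) × 230 = 4370 mm.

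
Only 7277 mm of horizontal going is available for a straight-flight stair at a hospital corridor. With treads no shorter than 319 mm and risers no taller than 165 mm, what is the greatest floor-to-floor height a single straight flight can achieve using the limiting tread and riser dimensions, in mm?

3795 mm

7277 / 319 = 22.81, so 22 treads fit.
Risers = treads + 1 = 23.
Maximum height = 23 × 165 = 3795 mm.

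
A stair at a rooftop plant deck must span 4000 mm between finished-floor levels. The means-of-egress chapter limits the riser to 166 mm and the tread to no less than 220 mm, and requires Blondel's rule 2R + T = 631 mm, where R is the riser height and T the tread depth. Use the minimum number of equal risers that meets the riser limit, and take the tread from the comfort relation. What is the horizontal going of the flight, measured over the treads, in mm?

4000 / 166 = 24.10, so 25 risers are needed.
Each riser is 4000/25 = 160 mm (≤ 166 mm).
From 2R + T = 631: T = 631 − 320 = 311 mm.
Treads = 25 − 1 = 24; going = 24 × 311 = 7464 mm.

7464 mm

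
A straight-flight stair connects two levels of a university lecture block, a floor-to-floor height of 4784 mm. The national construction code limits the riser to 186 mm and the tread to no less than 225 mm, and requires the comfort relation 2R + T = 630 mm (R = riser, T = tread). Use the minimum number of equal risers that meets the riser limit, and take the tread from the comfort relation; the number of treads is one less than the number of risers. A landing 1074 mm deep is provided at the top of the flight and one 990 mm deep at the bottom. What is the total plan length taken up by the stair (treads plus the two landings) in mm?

8614 mm

4784 / 186 = 25.720 → round up to 26 risers.
R = 4784 ÷ 26 = 184 mm.
T = 630 − 2·184 = 262 mm, which satisfies the 225 mm minimum.
Treads = 26 − 1 = 25; going = 25 × 262 = 6550 mm.
Enclosure = 6550 + 1074 + 990 = 8614 mm.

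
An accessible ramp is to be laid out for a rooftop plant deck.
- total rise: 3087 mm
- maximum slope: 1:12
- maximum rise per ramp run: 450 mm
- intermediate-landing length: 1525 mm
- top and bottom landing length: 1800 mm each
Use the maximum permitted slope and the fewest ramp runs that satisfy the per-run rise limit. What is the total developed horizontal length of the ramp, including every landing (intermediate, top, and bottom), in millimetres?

3087 / 450 = 6.86, so 7 ramp runs are needed. That means 6 intermediate landings.
Ramp run (horizontal) at 1:12: 3087 × 12 = 37044 mm.
6 intermediate landings contribute 6 × 1525 = 9150 mm.
Top and bottom landings: 2 × 1800 = 3600 mm.
Total = 37044 + 9150 + 3600 = 49794 mm.

49794 mm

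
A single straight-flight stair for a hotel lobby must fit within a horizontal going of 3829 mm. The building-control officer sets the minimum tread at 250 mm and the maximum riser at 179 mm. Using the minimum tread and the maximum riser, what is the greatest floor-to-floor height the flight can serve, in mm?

2864 mm

3829 / 250 = 15.32, so 15 treads fit.
Risers = treads + 1 = 16.
Maximum height = 16 × 179 = 2864 mm.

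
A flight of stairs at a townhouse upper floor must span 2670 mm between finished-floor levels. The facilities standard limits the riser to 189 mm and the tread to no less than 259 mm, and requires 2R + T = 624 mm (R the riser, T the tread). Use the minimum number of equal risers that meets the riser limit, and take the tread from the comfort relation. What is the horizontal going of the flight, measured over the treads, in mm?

3752 mm

2670 / 189 = 14.127 → round up to 15 risers.
Riser R = 2670 / 15 = 178 mm, within the 189 mm limit.
From 2R + T = 624: T = 624 − 356 = 268 mm.
Going = (15 − 1) × 268 = 3752 mm.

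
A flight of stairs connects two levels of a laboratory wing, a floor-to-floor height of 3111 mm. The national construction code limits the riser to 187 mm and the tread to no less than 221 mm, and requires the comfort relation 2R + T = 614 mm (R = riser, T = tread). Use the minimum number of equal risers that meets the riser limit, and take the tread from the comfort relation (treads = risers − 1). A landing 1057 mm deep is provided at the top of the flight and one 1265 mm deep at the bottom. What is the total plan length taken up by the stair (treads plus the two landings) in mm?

⌈3111/187⌉ = 17 risers.
Riser R = 3111 / 17 = 183 mm, within the 187 mm limit.
T = 614 − 2·183 = 248 mm, which satisfies the 221 mm minimum.
17 risers give 16 treads; going = 16 × 248 = 3968 mm.
Enclosure = 3968 + 1057 + 1265 = 6290 mm.

6290 mm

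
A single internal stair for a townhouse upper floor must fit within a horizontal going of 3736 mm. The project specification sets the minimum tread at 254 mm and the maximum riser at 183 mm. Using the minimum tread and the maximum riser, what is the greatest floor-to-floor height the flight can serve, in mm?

2745 mm

3736 / 254 = 14.71, so 14 treads fit.
Risers = treads + 1 = 15.
Maximum height = 15 × 183 = 2745 mm.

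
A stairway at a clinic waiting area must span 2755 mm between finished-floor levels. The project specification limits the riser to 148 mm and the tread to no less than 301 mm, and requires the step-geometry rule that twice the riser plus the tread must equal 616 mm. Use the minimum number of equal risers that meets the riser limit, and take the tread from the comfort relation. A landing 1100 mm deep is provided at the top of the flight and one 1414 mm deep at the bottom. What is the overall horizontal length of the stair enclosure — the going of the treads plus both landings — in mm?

⌈2755/148⌉ = 19 risers.
Each riser is 2755/19 = 145 mm (≤ 148 mm).
T = 616 − 2·145 = 326 mm, which satisfies the 301 mm minimum.
Treads = 19 − 1 = 18; going = 18 × 326 = 5868 mm.
Add landings: 5868 + 1100 + 1414 = 8382 mm.

8382 mm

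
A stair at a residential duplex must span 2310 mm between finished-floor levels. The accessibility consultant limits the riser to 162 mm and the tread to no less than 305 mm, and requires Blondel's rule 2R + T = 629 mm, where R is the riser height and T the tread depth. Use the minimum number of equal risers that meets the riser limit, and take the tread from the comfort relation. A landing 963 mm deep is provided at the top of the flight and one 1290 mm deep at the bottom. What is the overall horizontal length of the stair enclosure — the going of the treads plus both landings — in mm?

⌈2310/162⌉ = 15 risers.
Each riser is 2310/15 = 154 mm (≤ 162 mm).
From 2R + T = 629: T = 629 − 308 = 321 mm.
Going = (15 − 1) × 321 = 4494 mm.
Enclosure = 4494 + 963 + 1290 = 6747 mm.

6747 mm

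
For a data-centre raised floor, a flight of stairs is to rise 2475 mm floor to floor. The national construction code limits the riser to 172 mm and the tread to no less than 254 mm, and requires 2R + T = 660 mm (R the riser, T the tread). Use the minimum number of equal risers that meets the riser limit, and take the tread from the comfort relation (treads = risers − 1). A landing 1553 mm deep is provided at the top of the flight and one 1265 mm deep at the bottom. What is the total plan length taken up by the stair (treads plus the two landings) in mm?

7438 mm

2475 / 172 = 14.390 → round up to 15 risers.
Riser R = 2475 / 15 = 165 mm, within the 172 mm limit.
T = 660 − 2·165 = 330 mm, which satisfies the 254 mm minimum.
Treads = 15 − 1 = 14; going = 14 × 330 = 4620 mm.
Enclosure = 4620 + 1553 + 1265 = 7438 mm.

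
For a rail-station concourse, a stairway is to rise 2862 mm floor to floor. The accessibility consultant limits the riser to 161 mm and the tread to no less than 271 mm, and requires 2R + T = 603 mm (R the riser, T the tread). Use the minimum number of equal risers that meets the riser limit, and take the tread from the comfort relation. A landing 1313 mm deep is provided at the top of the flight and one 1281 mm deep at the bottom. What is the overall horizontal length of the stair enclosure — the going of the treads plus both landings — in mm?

7439 mm

⌈2862/161⌉ = 18 risers.
Riser R = 2862 / 18 = 159 mm, within the 161 mm limit.
Tread T = 603 − 2 × 159 = 285 mm (≥ 271 mm).
18 risers give 17 treads; going = 17 × 285 = 4845 mm.
Add landings: 4845 + 1313 + 1281 = 7439 mm.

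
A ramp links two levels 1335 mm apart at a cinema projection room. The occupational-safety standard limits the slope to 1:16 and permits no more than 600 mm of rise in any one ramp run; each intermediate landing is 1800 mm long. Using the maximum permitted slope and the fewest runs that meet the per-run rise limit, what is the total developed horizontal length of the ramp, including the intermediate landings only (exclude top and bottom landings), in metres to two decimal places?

24.96 m

1335 / 600 = 2.23, so 3 ramp runs are needed. That means 2 intermediate landings.
Horizontal run for 1335 mm of rise at 1:16 is 1335 × 16 = 21360 mm.
2 intermediate landings contribute 2 × 1800 = 3600 mm.
Developed length = 21360 + 3600 = 24960 mm.
= 24.96 m.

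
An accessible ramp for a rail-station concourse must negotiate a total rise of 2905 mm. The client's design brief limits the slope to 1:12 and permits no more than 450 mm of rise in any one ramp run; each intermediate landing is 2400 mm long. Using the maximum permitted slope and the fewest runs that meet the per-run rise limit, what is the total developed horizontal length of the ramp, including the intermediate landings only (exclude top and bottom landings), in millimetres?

⌈2905/450⌉ = 7 ramp runs. That means 6 intermediate landings.
Horizontal run for 2905 mm of rise at 1:12 is 2905 × 12 = 34860 mm.
6 intermediate landings contribute 6 × 2400 = 14400 mm.
Developed length = 34860 + 14400 = 49260 mm.

49260 mm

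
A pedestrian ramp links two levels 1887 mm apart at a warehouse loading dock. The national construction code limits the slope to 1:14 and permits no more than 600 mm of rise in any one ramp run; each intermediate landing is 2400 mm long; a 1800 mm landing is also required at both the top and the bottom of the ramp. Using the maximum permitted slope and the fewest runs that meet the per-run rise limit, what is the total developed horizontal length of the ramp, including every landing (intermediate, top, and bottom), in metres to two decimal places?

37.22 m

At most 600 each: 1887/600 = 3.15, giving 4 ramp runs. That means 3 intermediate landings.
Ramp run (horizontal) at 1:14: 1887 × 14 = 26418 mm.
Intermediate landings: 3 × 2400 = 7200 mm.
Top and bottom landings: 2 × 1800 = 3600 mm.
Total = 26418 + 7200 + 3600 = 37218 mm.
= 37.22 m.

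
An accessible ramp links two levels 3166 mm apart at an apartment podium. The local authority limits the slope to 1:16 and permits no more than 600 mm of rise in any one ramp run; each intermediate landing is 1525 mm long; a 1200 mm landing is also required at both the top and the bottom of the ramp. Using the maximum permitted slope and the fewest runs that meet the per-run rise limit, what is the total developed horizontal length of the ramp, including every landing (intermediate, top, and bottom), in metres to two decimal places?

60.68 m

3166 / 600 = 5.277 → round up to 6 ramp runs. That means 5 intermediate landings.
Ramp run (horizontal) at 1:16: 3166 × 16 = 50656 mm.
5 intermediate landings contribute 5 × 1525 = 7625 mm.
Top and bottom landings: 2 × 1200 = 2400 mm.
Total = 50656 + 7625 + 2400 = 60681 mm.
= 60.68 m.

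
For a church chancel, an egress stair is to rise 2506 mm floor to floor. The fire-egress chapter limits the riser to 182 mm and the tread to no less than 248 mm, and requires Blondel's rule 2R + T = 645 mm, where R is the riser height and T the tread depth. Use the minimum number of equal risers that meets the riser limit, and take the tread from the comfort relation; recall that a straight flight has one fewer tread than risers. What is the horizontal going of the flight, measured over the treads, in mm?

3731 mm

⌈2506/182⌉ = 14 risers.
Riser R = 2506 / 14 = 179 mm, within the 182 mm limit.
T = 645 − 2·179 = 287 mm, which satisfies the 248 mm minimum.
14 risers give 13 treads; going = 13 × 287 = 3731 mm.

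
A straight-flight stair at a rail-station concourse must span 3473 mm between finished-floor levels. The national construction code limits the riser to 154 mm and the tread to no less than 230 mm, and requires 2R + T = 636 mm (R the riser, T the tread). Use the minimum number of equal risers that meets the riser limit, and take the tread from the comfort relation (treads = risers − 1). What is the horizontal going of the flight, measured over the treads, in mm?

3473 / 154 = 22.55, so 23 risers are needed.
R = 3473 ÷ 23 = 151 mm.
T = 636 − 2·151 = 334 mm, which satisfies the 230 mm minimum.
Going = (23 − 1) × 334 = 7348 mm.

7348 mm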